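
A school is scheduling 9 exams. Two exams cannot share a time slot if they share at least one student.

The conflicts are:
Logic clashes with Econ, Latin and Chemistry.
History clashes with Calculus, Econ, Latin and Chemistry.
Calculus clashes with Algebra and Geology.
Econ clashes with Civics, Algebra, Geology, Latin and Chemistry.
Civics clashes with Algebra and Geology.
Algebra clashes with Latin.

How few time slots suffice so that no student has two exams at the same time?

3

History, Econ, Chemistry all conflict with each other, so at least 3 time slots are needed.
3 time slots suffice: time slot 1 → {Calculus, Econ}; time slot 2 → {Logic, History, Algebra, Geology}; time slot 3 → {Civics, Latin, Chemistry}. No two conflicting exams share a time slot.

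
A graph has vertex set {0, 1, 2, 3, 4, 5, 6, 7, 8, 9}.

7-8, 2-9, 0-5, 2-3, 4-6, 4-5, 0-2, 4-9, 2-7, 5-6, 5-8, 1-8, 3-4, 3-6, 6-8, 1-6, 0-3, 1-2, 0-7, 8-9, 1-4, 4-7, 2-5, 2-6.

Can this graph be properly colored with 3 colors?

Yes

The chromatic number is 3. 0, 2, 5 are pairwise adjacent, so at least 3 colors are needed.
3 colors suffice: color a → {2, 4, 8}; color b → {0, 6, 9}; color c → {1, 3, 5, 7}.
That is already a proper 3-coloring.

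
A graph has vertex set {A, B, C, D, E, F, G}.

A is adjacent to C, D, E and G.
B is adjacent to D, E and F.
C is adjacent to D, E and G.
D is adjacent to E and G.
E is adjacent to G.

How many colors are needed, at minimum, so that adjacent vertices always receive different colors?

A, C, D, E, G are pairwise adjacent (a clique of size 5), so at least 5 colors are needed.
5 colors suffice: color 1 → {E, F}; color 2 → {D}; color 3 → {A, B}; color 4 → {C}; color 5 → {G}. No two adjacent vertices share a color.

5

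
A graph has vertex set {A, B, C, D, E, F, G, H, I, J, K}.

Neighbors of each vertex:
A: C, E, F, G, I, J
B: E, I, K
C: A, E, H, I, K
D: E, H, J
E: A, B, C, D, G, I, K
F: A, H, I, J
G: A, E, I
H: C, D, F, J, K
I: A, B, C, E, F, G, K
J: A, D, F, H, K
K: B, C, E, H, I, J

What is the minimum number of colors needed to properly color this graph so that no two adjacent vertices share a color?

4

B, E, I, K are mutually adjacent (a clique of size 4), so at least 4 colors are needed.
4 colors suffice: color red → {E, H}; color blue → {I, J}; color green → {A, D, K}; color yellow → {B, C, F, G}. Every edge joins two different colors.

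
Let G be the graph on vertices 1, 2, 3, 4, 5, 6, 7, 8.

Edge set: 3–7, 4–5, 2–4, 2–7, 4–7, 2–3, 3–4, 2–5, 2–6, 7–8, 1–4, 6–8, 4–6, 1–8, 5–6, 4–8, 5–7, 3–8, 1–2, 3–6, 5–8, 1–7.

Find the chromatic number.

4

4, 5, 7, 8 are pairwise adjacent (a clique of size 4), so at least 4 colors are needed.
4 colors suffice: color a → {4}; color b → {6, 7}; color c → {2, 8}; color d → {1, 3, 5}. Every edge joins two different colors.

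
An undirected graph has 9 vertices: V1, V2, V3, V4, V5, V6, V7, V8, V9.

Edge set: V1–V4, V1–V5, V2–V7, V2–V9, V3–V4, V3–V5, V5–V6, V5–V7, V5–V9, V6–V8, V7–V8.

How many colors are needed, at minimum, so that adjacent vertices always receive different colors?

2

V6 and V8 are adjacent, so at least 2 colors are needed.
2 colors suffice: color 1 → {V2, V4, V5, V8}; color 2 → {V1, V3, V6, V7, V9}. No two adjacent vertices share a color.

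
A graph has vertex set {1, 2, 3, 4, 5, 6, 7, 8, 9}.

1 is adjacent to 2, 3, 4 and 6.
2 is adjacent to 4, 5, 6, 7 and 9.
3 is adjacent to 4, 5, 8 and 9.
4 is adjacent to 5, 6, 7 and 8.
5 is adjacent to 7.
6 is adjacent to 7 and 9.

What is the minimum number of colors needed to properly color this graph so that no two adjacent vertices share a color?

2, 4, 5, 7 form a clique, so at least 4 colors are needed.
4 colors suffice: color a → {4, 9}; color b → {2, 3}; color c → {5, 6, 8}; color d → {1, 7}. No two adjacent vertices share a color.

4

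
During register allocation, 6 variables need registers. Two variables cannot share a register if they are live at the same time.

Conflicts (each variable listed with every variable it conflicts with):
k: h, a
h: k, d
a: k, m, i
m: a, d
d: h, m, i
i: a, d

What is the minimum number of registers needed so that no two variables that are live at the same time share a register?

3

The cycle a-k-h-d-i-a has odd length 5, so it cannot be 2-colored; at least 3 registers are needed.
3 registers suffice: register 1 → {a, d}; register 2 → {h, m, i}; register 3 → {k}. Every pair that conflicts lands in different registers.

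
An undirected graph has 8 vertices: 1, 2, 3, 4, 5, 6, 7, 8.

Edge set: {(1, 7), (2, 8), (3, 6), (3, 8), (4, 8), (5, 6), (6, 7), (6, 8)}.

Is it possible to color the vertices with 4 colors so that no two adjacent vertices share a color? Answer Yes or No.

Yes

The chromatic number is 3. 3, 6, 8 are mutually adjacent, so at least 3 colors are needed.
3 colors suffice: color a → {1, 2, 4, 6}; color b → {5, 7, 8}; color c → {3}.
Since 4 ≥ 3, a proper 4-coloring certainly exists.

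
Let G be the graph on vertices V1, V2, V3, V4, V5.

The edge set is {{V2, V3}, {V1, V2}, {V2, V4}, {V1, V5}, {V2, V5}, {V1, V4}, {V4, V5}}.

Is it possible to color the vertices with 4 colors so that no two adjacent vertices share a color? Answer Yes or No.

The chromatic number is 4. V1, V2, V4, V5 are mutually adjacent (a clique of size 4), so at least 4 colors are needed.
4 colors suffice: color R → {V2}; color B → {V3, V5}; color G → {V1}; color Y → {V4}.
That is already a proper 4-coloring.

Yes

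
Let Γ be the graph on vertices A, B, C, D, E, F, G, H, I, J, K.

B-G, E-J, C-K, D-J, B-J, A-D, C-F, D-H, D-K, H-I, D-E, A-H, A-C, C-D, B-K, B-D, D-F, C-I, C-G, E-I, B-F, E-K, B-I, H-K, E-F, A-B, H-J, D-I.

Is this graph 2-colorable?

No

C, D, I are pairwise adjacent, so at least 3 colors are needed.
So 2 colors are not enough.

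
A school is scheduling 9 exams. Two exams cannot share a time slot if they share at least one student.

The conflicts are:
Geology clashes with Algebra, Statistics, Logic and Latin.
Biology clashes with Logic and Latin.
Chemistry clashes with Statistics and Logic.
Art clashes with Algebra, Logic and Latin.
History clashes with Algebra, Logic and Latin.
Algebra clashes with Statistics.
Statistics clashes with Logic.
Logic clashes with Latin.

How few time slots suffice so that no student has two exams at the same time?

3

Chemistry, Statistics, Logic pairwise conflict, so at least 3 time slots are needed.
A valid assignment using 3 time slots: Geology=3, Biology=3, Chemistry=3, Art=3, History=3, Algebra=1, Statistics=2, Logic=1, Latin=2. Every pair that conflicts lands in different time slots.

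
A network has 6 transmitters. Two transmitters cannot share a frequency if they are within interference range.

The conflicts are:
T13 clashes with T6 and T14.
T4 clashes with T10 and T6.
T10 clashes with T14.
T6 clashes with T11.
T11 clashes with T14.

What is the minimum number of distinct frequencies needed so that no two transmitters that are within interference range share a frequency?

3

The cycle T4-T10-T14-T11-T6-T4 has odd length 5, so it cannot be 2-colored; at least 3 frequencies are needed.
Using 3 frequencies: T13=2, T4=3, T10=2, T6=1, T11=2, T14=1. No two conflicting transmitters share a frequency.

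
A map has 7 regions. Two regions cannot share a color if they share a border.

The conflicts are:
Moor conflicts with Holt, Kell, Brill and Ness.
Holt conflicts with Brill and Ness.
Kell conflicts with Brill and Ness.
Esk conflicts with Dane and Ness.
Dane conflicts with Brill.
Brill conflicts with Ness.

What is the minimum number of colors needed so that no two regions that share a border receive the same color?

Moor, Holt, Brill, Ness are mutually in conflict, so at least 4 colors are needed.
4 colors suffice: color 1 → {Esk, Brill}; color 2 → {Dane, Ness}; color 3 → {Moor}; color 4 → {Holt, Kell}. No two conflicting regions share a color.

4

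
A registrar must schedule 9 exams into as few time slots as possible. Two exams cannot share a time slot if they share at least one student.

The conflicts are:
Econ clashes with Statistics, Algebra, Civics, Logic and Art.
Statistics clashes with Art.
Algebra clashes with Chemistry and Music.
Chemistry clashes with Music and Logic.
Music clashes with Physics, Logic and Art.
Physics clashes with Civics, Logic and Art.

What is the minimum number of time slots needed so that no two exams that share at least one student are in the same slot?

Algebra, Chemistry, Music pairwise conflict, so at least 3 time slots are needed.
3 time slots suffice: time slot 1 → {Econ, Music}; time slot 2 → {Statistics, Chemistry, Physics}; time slot 3 → {Algebra, Civics, Logic, Art}. Each listed conflict is separated.

3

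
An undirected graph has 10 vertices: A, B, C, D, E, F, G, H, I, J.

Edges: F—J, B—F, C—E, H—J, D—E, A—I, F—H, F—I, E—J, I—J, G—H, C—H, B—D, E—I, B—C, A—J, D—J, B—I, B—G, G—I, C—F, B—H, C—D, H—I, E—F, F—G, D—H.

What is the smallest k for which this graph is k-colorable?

B, F, G, H, I are mutually adjacent (a clique of size 5), so at least 5 colors are needed.
5 colors suffice: A=1, B=4, C=3, D=2, E=1, F=2, G=5, H=1, I=3, J=4. Each edge has distinct colors on its endpoints.

5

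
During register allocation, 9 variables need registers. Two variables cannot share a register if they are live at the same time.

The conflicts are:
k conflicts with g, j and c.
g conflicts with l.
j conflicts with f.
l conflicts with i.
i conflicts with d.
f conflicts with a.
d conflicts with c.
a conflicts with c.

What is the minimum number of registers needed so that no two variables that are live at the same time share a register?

The cycle c-k-j-f-a-c has odd length 5, so it cannot be 2-colored; at least 3 registers are needed.
3 registers suffice: register 1 → {k, l, d, a}; register 2 → {g, j, i, c}; register 3 → {f}. Every pair that conflicts lands in different registers.

3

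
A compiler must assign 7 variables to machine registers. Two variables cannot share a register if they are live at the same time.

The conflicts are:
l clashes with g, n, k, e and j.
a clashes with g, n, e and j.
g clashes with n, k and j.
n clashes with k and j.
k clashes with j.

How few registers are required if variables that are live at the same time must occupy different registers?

l, g, n, k, j pairwise conflict, so at least 5 registers are needed.
Using 5 registers: l=2, a=2, g=1, n=3, k=5, e=1, j=4. No two conflicting variables share a register.

5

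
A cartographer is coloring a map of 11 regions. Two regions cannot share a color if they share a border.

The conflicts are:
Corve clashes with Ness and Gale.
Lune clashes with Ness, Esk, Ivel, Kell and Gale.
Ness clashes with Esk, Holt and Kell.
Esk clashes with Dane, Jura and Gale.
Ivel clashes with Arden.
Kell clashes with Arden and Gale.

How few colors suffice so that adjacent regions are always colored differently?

3

Lune, Ness, Kell pairwise conflict, so at least 3 colors are needed.
3 colors suffice: color 1 → {Corve, Lune, Dane, Jura, Holt, Arden}; color 2 → {Ness, Ivel, Gale}; color 3 → {Esk, Kell}. No two conflicting regions share a color.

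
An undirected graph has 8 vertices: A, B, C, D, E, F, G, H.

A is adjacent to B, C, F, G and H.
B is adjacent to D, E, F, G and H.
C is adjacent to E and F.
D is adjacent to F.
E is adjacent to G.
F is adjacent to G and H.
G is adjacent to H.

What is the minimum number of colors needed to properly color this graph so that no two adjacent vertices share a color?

A, B, F, G, H form a clique, so at least 5 colors are needed.
5 colors suffice: color 1 → {E, F}; color 2 → {B, C}; color 3 → {A, D}; color 4 → {G}; color 5 → {H}. Every edge joins two different colors.

5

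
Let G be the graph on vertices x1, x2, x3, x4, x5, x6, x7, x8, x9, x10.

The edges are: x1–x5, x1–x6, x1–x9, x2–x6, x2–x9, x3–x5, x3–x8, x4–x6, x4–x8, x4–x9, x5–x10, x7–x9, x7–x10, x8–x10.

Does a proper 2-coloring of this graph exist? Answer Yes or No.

No

The cycle x10-x8-x4-x9-x7-x10 has odd length 5, so it cannot be 2-colored; at least 3 colors are needed.
So 2 colors are not enough.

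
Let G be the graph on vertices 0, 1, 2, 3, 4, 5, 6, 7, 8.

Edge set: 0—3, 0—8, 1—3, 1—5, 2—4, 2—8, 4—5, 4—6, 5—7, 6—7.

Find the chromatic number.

The cycle 0-8-2-4-5-1-3-0 has odd length 7, so it cannot be 2-colored; at least 3 colors are needed.
A valid assignment using 3 colors: 0=red, 1=red, 2=blue, 3=blue, 4=red, 5=blue, 6=blue, 7=red, 8=green. Each edge has distinct colors on its endpoints.

3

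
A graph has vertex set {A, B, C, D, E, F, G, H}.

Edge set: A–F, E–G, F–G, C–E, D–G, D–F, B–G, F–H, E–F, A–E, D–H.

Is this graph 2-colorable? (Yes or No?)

E, F, G are mutually adjacent, so at least 3 colors are needed.
So 2 colors are not enough.

No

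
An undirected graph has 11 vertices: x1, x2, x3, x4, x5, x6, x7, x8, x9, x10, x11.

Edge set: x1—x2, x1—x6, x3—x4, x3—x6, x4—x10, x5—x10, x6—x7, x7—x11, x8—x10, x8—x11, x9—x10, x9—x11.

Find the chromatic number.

The cycle x10-x4-x3-x6-x7-x11-x8-x10 has odd length 7, so it cannot be 2-colored; at least 3 colors are needed.
3 colors suffice: color 1 → {x2, x6, x10, x11}; color 2 → {x1, x3, x5, x7, x8, x9}; color 3 → {x4}. Every edge joins two different colors.

3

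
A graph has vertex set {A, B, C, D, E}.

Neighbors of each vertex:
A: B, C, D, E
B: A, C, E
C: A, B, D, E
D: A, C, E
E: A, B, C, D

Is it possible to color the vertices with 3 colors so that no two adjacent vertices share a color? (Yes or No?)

A, B, C, E are pairwise adjacent (a clique of size 4), so at least 4 colors are needed.
So 3 colors are not enough.

No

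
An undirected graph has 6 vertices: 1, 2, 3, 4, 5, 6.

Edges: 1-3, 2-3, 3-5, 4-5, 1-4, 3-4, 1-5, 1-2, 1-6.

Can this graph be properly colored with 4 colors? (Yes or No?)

The chromatic number is 4. 1, 3, 4, 5 form a clique, so at least 4 colors are needed.
4 colors suffice: color red → {1}; color blue → {3, 6}; color green → {2, 5}; color yellow → {4}.
That is already a proper 4-coloring.

Yes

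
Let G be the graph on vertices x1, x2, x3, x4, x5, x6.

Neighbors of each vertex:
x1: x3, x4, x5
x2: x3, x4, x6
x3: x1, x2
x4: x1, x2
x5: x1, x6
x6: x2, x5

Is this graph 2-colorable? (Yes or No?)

The cycle x1-x5-x6-x2-x3-x1 has odd length 5, so it cannot be 2-colored; at least 3 colors are needed.
So 2 colors are not enough.

No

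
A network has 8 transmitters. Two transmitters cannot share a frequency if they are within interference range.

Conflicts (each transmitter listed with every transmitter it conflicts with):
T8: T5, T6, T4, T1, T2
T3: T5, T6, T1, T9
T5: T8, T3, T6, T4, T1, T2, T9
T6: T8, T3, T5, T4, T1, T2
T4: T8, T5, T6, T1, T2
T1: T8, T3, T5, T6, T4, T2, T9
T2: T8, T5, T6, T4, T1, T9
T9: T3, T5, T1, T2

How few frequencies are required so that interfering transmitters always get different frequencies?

T8, T5, T6, T4, T1, T2 are mutually in conflict, so at least 6 frequencies are needed.
6 frequencies suffice: frequency 1 → {T5}; frequency 2 → {T1}; frequency 3 → {T3, T2}; frequency 4 → {T6, T9}; frequency 5 → {T8}; frequency 6 → {T4}. Every pair that conflicts lands in different frequencies.

6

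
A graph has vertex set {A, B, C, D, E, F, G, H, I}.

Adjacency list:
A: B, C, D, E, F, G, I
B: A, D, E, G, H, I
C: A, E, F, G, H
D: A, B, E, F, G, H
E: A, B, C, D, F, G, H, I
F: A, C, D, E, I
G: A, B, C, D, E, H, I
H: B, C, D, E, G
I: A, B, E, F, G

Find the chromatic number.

5

A, B, E, G, I are pairwise adjacent (a clique of size 5), so at least 5 colors are needed.
5 colors suffice: color 1 → {E}; color 2 → {A, H}; color 3 → {F, G}; color 4 → {B, C}; color 5 → {D, I}. Each edge has distinct colors on its endpoints.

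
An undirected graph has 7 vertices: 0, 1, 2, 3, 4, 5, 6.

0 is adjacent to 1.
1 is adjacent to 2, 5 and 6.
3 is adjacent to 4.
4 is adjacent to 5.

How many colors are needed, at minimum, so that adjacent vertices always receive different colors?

2

4 and 5 are adjacent, so at least 2 colors are needed.
A valid assignment using 2 colors: 0=b, 1=a, 2=b, 3=b, 4=a, 5=b, 6=b. Each edge has distinct colors on its endpoints.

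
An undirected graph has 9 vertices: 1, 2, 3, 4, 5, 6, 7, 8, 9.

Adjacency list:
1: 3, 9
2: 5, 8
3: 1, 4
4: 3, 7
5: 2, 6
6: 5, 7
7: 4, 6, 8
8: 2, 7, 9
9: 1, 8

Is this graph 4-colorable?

Yes

The chromatic number is 3. The cycle 6-7-8-2-5-6 has odd length 5, so it cannot be 2-colored; at least 3 colors are needed.
3 colors suffice: color a → {1, 4, 6, 8}; color b → {2, 3, 7, 9}; color c → {5}.
Since 4 ≥ 3, a proper 4-coloring certainly exists.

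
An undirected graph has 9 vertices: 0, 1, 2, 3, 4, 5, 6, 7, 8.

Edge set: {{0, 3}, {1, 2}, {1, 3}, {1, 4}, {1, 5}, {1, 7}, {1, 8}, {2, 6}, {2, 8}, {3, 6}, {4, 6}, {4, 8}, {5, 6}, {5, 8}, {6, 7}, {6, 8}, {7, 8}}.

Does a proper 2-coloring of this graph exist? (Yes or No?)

5, 6, 8 are mutually adjacent, so at least 3 colors are needed.
So 2 colors are not enough.

No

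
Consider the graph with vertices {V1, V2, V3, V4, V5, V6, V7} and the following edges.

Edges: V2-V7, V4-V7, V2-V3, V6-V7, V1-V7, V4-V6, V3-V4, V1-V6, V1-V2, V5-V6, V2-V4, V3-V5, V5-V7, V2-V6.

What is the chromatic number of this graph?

V2, V4, V6, V7 are mutually adjacent (a clique of size 4), so at least 4 colors are needed.
4 colors suffice: V1=4, V2=3, V3=1, V4=4, V5=3, V6=1, V7=2. No two adjacent vertices share a color.

4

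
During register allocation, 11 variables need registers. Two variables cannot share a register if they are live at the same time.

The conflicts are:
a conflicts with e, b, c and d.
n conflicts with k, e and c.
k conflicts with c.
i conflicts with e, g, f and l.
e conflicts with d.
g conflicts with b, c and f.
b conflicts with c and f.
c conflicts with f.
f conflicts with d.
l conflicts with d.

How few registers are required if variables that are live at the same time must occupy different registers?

g, b, c, f all conflict with each other, so at least 4 registers are needed.
Using 4 registers: a=3, n=3, k=2, i=1, e=2, g=3, b=4, c=1, f=2, l=2, d=1. Every pair that conflicts lands in different registers.

4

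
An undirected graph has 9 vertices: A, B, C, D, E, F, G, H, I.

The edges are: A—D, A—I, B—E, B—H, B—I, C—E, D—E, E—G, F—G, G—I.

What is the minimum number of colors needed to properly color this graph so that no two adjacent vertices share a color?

The cycle A-I-B-E-D-A has odd length 5, so it cannot be 2-colored; at least 3 colors are needed.
3 colors suffice: color 1 → {E, F, H, I}; color 2 → {A, B, C, G}; color 3 → {D}. Every edge joins two different colors.

3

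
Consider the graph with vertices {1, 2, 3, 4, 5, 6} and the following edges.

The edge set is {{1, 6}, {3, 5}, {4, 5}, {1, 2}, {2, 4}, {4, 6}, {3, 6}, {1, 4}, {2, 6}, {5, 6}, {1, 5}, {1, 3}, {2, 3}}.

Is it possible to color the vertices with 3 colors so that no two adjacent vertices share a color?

1, 2, 3, 6 are mutually adjacent (a clique of size 4), so at least 4 colors are needed.
So 3 colors are not enough.

No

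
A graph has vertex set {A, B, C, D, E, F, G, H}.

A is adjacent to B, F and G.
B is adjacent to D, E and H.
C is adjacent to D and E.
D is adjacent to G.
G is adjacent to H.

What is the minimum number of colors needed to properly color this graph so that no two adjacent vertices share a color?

B and H are adjacent, so at least 2 colors are needed.
2 colors suffice: A=blue, B=red, C=red, D=blue, E=blue, F=red, G=red, H=blue. Every edge joins two different colors.

2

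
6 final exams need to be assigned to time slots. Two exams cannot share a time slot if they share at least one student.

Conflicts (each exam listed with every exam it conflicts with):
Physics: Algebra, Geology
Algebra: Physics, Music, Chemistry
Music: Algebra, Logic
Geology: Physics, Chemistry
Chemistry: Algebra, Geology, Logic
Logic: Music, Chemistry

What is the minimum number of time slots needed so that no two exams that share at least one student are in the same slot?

2

Algebra and Chemistry conflict, so at least 2 time slots are needed.
2 time slots suffice: time slot 1 → {Physics, Music, Chemistry}; time slot 2 → {Algebra, Geology, Logic}. Every pair that conflicts lands in different time slots.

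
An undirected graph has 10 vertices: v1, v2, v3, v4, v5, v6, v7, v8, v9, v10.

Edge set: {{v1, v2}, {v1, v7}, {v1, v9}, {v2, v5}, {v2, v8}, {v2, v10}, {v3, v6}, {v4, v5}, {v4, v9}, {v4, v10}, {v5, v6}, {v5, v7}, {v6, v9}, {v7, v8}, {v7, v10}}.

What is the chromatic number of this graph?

3

The cycle v9-v1-v2-v5-v6-v9 has odd length 5, so it cannot be 2-colored; at least 3 colors are needed.
A valid assignment using 3 colors: v1=2, v2=1, v3=2, v4=1, v5=2, v6=1, v7=1, v8=2, v9=3, v10=2. No two adjacent vertices share a color.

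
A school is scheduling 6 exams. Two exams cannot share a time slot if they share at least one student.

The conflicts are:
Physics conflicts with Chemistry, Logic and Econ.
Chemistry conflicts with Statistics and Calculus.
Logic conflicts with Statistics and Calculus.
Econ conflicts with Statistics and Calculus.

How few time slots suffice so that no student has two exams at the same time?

2

Chemistry and Statistics conflict, so at least 2 time slots are needed.
A valid assignment using 2 time slots: Physics=2, Chemistry=1, Logic=1, Econ=1, Statistics=2, Calculus=2. No two conflicting exams share a time slot.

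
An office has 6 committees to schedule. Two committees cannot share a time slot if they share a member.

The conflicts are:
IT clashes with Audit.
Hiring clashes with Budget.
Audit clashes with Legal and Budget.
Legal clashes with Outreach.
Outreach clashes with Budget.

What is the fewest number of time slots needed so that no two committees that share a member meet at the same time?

IT and Audit conflict, so at least 2 time slots are needed.
A valid assignment using 2 time slots: IT=2, Hiring=1, Audit=1, Legal=2, Outreach=1, Budget=2. Each listed conflict is separated.

2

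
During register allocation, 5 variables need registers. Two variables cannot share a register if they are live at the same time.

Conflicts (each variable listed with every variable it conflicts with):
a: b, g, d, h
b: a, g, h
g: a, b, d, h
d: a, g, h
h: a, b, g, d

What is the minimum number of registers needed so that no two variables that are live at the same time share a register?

a, g, d, h pairwise conflict, so at least 4 registers are needed.
4 registers suffice: register 1 → {g}; register 2 → {h}; register 3 → {a}; register 4 → {b, d}. Every pair that conflicts lands in different registers.

4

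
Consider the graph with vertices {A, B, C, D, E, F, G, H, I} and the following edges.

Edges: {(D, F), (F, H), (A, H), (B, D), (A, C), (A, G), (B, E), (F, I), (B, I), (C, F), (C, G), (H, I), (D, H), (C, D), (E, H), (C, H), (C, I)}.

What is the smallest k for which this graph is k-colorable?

4

C, D, F, H are pairwise adjacent (a clique of size 4), so at least 4 colors are needed.
4 colors suffice: A=green, B=red, C=blue, D=yellow, E=blue, F=green, G=red, H=red, I=yellow. Every edge joins two different colors.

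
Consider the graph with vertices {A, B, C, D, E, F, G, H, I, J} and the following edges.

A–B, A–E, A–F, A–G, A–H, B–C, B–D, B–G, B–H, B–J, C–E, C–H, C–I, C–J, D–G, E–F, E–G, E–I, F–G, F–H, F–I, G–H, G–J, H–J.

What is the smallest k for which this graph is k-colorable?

4

A, B, G, H form a clique, so at least 4 colors are needed.
A valid assignment using 4 colors: A=4, B=2, C=1, D=3, E=3, F=2, G=1, H=3, I=4, J=4. Every edge joins two different colors.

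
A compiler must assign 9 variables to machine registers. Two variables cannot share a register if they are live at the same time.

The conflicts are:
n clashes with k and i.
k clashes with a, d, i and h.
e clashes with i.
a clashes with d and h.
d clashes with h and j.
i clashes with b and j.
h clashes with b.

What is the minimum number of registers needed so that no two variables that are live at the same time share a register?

k, a, d, h are mutually in conflict, so at least 4 registers are needed.
4 registers suffice: register 1 → {i, h}; register 2 → {k, e, b, j}; register 3 → {n, d}; register 4 → {a}. Every pair that conflicts lands in different registers.

4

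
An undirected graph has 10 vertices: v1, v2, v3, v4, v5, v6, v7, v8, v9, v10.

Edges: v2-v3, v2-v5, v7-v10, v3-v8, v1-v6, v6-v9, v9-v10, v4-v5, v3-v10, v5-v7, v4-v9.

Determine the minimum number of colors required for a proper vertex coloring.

The cycle v10-v9-v4-v5-v7-v10 has odd length 5, so it cannot be 2-colored; at least 3 colors are needed.
3 colors suffice: color 1 → {v5, v6, v8, v10}; color 2 → {v1, v3, v7, v9}; color 3 → {v2, v4}. No two adjacent vertices share a color.

3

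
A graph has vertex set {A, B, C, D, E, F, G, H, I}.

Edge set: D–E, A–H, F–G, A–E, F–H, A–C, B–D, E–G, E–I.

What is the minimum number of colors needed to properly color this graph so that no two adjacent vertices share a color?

3

The cycle F-G-E-A-H-F has odd length 5, so it cannot be 2-colored; at least 3 colors are needed.
One proper 3-coloring: A=2, B=1, C=1, D=2, E=1, F=1, G=2, H=3, I=2. No two adjacent vertices share a color.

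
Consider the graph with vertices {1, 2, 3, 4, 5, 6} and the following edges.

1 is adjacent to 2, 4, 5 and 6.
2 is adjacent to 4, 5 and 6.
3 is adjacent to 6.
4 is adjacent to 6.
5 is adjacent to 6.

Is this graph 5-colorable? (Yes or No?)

Yes

The chromatic number is 4. 1, 2, 4, 6 are pairwise adjacent (a clique of size 4), so at least 4 colors are needed.
4 colors suffice: color a → {6}; color b → {2, 3}; color c → {1}; color d → {4, 5}.
Since 5 ≥ 4, a proper 5-coloring certainly exists.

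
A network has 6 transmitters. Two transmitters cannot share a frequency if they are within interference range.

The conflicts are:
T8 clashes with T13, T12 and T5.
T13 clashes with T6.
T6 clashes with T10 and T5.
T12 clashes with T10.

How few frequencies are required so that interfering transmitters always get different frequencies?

3

The cycle T12-T8-T5-T6-T10-T12 has odd length 5, so it cannot be 2-colored; at least 3 frequencies are needed.
3 frequencies suffice: T8=1, T13=2, T6=1, T12=2, T10=3, T5=2. Every pair that conflicts lands in different frequencies.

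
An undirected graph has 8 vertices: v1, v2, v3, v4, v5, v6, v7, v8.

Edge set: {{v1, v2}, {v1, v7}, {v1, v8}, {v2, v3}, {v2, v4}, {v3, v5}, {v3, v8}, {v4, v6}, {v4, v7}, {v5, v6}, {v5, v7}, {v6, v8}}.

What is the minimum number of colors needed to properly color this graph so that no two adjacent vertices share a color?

The cycle v3-v5-v6-v4-v2-v3 has odd length 5, so it cannot be 2-colored; at least 3 colors are needed.
3 colors suffice: color 1 → {v1, v3, v6}; color 2 → {v4, v5, v8}; color 3 → {v2, v7}. Each edge has distinct colors on its endpoints.

3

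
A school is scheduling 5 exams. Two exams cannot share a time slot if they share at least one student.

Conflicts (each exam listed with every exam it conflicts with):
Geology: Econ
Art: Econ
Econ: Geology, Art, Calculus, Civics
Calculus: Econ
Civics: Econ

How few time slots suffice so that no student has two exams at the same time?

2

Geology and Econ conflict, so at least 2 time slots are needed.
A valid assignment using 2 time slots: Geology=2, Art=2, Econ=1, Calculus=2, Civics=2. Each listed conflict is separated.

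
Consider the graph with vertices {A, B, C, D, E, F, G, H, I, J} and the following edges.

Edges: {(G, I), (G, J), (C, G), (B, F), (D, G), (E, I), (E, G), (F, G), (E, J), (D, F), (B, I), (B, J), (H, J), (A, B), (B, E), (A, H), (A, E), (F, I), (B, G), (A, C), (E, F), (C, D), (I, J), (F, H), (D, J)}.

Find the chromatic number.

5

B, E, G, I, J form a clique, so at least 5 colors are needed.
One proper 5-coloring: A=red, B=green, C=blue, D=green, E=yellow, F=blue, G=red, H=green, I=purple, J=blue. Every edge joins two different colors.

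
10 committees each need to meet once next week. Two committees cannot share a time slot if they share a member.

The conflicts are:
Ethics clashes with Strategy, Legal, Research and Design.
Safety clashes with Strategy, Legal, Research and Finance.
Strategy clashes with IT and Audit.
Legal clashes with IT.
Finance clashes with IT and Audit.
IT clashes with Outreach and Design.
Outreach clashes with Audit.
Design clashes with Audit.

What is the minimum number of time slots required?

Legal and IT conflict, so at least 2 time slots are needed.
2 time slots suffice: time slot 1 → {Ethics, Safety, IT, Audit}; time slot 2 → {Strategy, Legal, Research, Finance, Outreach, Design}. No two conflicting committees share a time slot.

2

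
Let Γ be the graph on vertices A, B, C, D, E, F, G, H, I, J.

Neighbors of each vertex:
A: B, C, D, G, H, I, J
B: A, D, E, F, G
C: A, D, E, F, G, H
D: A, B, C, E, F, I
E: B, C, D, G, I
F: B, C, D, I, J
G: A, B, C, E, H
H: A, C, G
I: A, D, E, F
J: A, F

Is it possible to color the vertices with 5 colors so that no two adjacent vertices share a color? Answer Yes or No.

Yes

The chromatic number is 4. A, C, G, H form a clique, so at least 4 colors are needed.
4 colors suffice: color red → {A, E, F}; color blue → {B, C, I, J}; color green → {D, G}; color yellow → {H}.
Since 5 ≥ 4, a proper 5-coloring certainly exists.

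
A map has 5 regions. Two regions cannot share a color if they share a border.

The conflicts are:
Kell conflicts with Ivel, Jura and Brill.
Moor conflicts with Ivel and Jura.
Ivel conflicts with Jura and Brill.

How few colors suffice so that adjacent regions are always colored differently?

3

Kell, Ivel, Brill pairwise conflict, so at least 3 colors are needed.
3 colors suffice: color 1 → {Ivel}; color 2 → {Kell, Moor}; color 3 → {Jura, Brill}. Every pair that conflicts lands in different colors.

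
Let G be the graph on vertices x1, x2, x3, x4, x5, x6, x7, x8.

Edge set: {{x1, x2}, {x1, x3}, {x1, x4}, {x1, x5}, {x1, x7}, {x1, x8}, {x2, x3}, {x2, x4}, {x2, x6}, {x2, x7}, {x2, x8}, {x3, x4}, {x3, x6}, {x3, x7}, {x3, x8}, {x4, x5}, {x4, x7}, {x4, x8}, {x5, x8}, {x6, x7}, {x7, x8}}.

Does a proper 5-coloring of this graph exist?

No

x1, x2, x3, x4, x7, x8 are pairwise adjacent (a clique of size 6), so at least 6 colors are needed.
So 5 colors are not enough.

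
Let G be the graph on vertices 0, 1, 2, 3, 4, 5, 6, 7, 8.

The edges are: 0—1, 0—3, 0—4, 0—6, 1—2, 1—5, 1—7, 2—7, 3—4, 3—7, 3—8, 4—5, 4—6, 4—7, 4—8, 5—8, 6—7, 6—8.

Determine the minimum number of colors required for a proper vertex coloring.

3, 4, 7 form a triangle, so at least 3 colors are needed.
3 colors suffice: color red → {1, 4}; color blue → {0, 7, 8}; color green → {2, 3, 5, 6}. Every edge joins two different colors.

3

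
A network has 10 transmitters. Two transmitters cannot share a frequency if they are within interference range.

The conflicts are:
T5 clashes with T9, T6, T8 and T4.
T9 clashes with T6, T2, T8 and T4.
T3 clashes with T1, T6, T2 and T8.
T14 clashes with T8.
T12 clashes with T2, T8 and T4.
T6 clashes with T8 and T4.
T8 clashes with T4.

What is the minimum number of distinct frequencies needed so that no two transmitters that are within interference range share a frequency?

5

T5, T9, T6, T8, T4 all conflict with each other, so at least 5 frequencies are needed.
5 frequencies suffice: frequency 1 → {T1, T2, T8}; frequency 2 → {T3, T14, T4}; frequency 3 → {T9, T12}; frequency 4 → {T6}; frequency 5 → {T5}. Every pair that conflicts lands in different frequencies.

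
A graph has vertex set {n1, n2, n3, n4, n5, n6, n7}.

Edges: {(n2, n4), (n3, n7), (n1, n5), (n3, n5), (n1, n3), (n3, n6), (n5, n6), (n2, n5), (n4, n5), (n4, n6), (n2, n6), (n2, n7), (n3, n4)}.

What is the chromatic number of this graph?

4

n3, n4, n5, n6 form a clique, so at least 4 colors are needed.
4 colors suffice: n1=3, n2=2, n3=2, n4=3, n5=1, n6=4, n7=1. No two adjacent vertices share a color.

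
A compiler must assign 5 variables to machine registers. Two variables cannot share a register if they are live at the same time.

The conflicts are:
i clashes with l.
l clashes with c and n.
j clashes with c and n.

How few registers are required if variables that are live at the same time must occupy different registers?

l and n conflict, so at least 2 registers are needed.
2 registers suffice: register 1 → {l, j}; register 2 → {i, c, n}. No two conflicting variables share a register.

2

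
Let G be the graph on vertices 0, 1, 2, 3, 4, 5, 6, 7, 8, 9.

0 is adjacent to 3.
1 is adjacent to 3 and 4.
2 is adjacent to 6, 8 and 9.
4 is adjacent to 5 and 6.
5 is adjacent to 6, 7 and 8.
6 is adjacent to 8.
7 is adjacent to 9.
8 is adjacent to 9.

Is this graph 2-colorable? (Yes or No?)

4, 5, 6 are mutually adjacent, so at least 3 colors are needed.
So 2 colors are not enough.

No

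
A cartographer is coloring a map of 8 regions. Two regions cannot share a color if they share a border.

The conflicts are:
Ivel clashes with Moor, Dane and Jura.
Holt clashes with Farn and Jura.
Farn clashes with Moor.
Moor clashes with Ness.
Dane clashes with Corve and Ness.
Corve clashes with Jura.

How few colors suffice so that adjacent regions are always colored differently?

The cycle Farn-Moor-Ivel-Jura-Holt-Farn has odd length 5, so it cannot be 2-colored; at least 3 colors are needed.
3 colors suffice: color 1 → {Ivel, Farn, Corve, Ness}; color 2 → {Moor, Dane, Jura}; color 3 → {Holt}. Every pair that conflicts lands in different colors.

3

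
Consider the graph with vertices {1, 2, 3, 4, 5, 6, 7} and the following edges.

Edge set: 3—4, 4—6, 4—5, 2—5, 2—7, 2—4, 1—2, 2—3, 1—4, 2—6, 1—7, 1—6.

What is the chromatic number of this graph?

1, 2, 4, 6 are mutually adjacent (a clique of size 4), so at least 4 colors are needed.
4 colors suffice: 1=c, 2=a, 3=c, 4=b, 5=c, 6=d, 7=b. No two adjacent vertices share a color.

4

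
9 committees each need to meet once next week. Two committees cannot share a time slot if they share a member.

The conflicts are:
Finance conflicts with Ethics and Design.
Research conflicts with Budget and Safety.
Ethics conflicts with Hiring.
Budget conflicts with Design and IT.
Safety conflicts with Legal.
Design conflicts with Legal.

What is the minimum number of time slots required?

The cycle Safety-Legal-Design-Budget-Research-Safety has odd length 5, so it cannot be 2-colored; at least 3 time slots are needed.
3 time slots suffice: time slot 1 → {Ethics, Safety, Design, IT}; time slot 2 → {Finance, Budget, Legal, Hiring}; time slot 3 → {Research}. Every pair that conflicts lands in different time slots.

3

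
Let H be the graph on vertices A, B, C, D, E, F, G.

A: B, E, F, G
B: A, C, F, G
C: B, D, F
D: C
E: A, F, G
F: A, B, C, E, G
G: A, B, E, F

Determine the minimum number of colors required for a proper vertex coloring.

4

A, E, F, G are mutually adjacent (a clique of size 4), so at least 4 colors are needed.
4 colors suffice: color 1 → {D, F}; color 2 → {B, E}; color 3 → {A, C}; color 4 → {G}. Every edge joins two different colors.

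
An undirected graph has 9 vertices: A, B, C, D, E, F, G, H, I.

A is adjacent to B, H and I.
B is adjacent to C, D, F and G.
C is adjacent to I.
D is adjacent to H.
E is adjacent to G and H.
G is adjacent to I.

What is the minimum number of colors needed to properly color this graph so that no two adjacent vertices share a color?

The cycle H-D-B-G-E-H has odd length 5, so it cannot be 2-colored; at least 3 colors are needed.
3 colors suffice: color red → {B, H, I}; color blue → {A, C, D, F, G}; color green → {E}. No two adjacent vertices share a color.

3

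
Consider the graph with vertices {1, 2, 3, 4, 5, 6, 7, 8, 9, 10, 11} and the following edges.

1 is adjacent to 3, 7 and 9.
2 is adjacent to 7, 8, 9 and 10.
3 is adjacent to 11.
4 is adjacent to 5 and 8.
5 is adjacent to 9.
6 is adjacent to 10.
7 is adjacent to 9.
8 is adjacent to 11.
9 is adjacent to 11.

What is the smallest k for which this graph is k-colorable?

1, 7, 9 form a triangle, so at least 3 colors are needed.
3 colors suffice: 1=b, 2=b, 3=a, 4=c, 5=b, 6=b, 7=c, 8=a, 9=a, 10=a, 11=b. No two adjacent vertices share a color.

3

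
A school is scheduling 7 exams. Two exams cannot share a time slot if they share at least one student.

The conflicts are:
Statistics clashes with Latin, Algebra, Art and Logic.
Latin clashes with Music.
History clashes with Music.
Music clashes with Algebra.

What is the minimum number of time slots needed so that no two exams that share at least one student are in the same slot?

2

Statistics and Algebra conflict, so at least 2 time slots are needed.
2 time slots suffice: Statistics=1, Latin=2, History=2, Music=1, Algebra=2, Art=2, Logic=2. Every pair that conflicts lands in different time slots.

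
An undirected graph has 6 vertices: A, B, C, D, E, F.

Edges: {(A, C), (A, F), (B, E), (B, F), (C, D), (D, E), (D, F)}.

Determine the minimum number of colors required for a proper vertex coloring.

2

D and E are adjacent, so at least 2 colors are needed.
A valid assignment using 2 colors: A=red, B=red, C=blue, D=red, E=blue, F=blue. No two adjacent vertices share a color.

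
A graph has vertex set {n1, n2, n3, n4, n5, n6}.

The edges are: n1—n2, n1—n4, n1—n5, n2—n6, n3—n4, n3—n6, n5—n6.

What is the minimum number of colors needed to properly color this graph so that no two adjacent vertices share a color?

3

The cycle n3-n6-n2-n1-n4-n3 has odd length 5, so it cannot be 2-colored; at least 3 colors are needed.
3 colors suffice: color 1 → {n1, n6}; color 2 → {n2, n3, n5}; color 3 → {n4}. Each edge has distinct colors on its endpoints.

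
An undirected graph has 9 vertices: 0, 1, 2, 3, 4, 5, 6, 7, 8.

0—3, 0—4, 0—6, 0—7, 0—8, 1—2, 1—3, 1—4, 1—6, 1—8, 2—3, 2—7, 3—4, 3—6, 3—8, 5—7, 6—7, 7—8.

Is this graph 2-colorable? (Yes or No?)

1, 2, 3 are pairwise adjacent, so at least 3 colors are needed.
So 2 colors are not enough.

No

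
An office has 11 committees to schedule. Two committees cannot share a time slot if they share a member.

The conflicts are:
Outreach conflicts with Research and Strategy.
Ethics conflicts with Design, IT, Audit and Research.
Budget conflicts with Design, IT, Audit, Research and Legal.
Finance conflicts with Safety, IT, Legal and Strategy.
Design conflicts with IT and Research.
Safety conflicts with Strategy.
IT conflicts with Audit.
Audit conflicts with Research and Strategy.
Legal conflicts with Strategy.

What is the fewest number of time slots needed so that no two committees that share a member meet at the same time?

Ethics, Audit, Research are mutually in conflict, so at least 3 time slots are needed.
3 time slots suffice: time slot 1 → {IT, Research, Strategy}; time slot 2 → {Outreach, Design, Safety, Audit, Legal}; time slot 3 → {Ethics, Budget, Finance}. Every pair that conflicts lands in different time slots.

3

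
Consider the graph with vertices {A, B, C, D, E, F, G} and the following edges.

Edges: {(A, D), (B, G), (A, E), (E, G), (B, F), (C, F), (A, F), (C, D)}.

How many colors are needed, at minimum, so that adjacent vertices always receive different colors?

3

The cycle F-B-G-E-A-F has odd length 5, so it cannot be 2-colored; at least 3 colors are needed.
3 colors suffice: A=red, B=green, C=red, D=blue, E=blue, F=blue, G=red. Each edge has distinct colors on its endpoints.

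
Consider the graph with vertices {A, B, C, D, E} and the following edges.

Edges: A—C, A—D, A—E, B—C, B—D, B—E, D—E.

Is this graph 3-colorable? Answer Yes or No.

Yes

The chromatic number is 3. A, D, E are pairwise adjacent, so at least 3 colors are needed.
3 colors suffice: A=green, B=green, C=red, D=red, E=blue.
That is already a proper 3-coloring.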